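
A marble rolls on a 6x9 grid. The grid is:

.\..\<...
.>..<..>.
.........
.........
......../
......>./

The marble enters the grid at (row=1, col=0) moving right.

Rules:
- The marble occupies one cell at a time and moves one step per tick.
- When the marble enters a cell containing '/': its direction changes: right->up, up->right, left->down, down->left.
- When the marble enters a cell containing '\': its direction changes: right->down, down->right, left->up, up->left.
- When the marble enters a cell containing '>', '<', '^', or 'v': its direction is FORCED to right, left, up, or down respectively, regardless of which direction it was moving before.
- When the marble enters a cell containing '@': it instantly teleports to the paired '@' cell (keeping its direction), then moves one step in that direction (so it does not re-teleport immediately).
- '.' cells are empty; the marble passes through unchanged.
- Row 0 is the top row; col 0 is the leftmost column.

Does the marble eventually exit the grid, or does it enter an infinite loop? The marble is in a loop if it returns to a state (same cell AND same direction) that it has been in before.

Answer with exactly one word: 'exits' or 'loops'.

Step 1: enter (1,0), '.' pass, move right to (1,1)
Step 2: enter (1,1), '>' forces right->right, move right to (1,2)
Step 3: enter (1,2), '.' pass, move right to (1,3)
Step 4: enter (1,3), '.' pass, move right to (1,4)
Step 5: enter (1,4), '<' forces right->left, move left to (1,3)
Step 6: enter (1,3), '.' pass, move left to (1,2)
Step 7: enter (1,2), '.' pass, move left to (1,1)
Step 8: enter (1,1), '>' forces left->right, move right to (1,2)
Step 9: at (1,2) dir=right — LOOP DETECTED (seen before)

Answer: loops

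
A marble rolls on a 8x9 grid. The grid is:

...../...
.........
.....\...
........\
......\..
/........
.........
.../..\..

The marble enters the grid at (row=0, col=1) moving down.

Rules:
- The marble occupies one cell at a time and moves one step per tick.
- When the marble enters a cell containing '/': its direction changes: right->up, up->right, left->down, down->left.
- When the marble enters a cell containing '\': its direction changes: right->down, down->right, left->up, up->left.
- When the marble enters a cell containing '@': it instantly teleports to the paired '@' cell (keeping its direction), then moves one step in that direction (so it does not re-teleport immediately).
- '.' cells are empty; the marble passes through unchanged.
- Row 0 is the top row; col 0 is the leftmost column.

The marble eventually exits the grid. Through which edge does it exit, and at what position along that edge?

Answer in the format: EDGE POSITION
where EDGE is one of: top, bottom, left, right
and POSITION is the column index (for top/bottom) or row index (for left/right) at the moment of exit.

Answer: bottom 1

Derivation:
Step 1: enter (0,1), '.' pass, move down to (1,1)
Step 2: enter (1,1), '.' pass, move down to (2,1)
Step 3: enter (2,1), '.' pass, move down to (3,1)
Step 4: enter (3,1), '.' pass, move down to (4,1)
Step 5: enter (4,1), '.' pass, move down to (5,1)
Step 6: enter (5,1), '.' pass, move down to (6,1)
Step 7: enter (6,1), '.' pass, move down to (7,1)
Step 8: enter (7,1), '.' pass, move down to (8,1)
Step 9: at (8,1) — EXIT via bottom edge, pos 1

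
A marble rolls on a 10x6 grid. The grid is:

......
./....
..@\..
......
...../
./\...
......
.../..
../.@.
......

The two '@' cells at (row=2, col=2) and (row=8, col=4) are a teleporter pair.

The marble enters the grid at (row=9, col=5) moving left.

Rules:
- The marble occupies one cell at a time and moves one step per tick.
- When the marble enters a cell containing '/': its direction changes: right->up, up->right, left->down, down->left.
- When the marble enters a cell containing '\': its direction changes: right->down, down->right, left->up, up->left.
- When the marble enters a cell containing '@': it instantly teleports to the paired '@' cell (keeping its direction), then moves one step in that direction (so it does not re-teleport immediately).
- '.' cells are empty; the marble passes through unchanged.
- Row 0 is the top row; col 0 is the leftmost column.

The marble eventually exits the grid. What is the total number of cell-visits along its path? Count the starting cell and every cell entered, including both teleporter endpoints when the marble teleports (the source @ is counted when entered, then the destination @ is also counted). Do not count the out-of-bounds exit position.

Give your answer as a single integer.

Answer: 6

Derivation:
Step 1: enter (9,5), '.' pass, move left to (9,4)
Step 2: enter (9,4), '.' pass, move left to (9,3)
Step 3: enter (9,3), '.' pass, move left to (9,2)
Step 4: enter (9,2), '.' pass, move left to (9,1)
Step 5: enter (9,1), '.' pass, move left to (9,0)
Step 6: enter (9,0), '.' pass, move left to (9,-1)
Step 7: at (9,-1) — EXIT via left edge, pos 9
Path length (cell visits): 6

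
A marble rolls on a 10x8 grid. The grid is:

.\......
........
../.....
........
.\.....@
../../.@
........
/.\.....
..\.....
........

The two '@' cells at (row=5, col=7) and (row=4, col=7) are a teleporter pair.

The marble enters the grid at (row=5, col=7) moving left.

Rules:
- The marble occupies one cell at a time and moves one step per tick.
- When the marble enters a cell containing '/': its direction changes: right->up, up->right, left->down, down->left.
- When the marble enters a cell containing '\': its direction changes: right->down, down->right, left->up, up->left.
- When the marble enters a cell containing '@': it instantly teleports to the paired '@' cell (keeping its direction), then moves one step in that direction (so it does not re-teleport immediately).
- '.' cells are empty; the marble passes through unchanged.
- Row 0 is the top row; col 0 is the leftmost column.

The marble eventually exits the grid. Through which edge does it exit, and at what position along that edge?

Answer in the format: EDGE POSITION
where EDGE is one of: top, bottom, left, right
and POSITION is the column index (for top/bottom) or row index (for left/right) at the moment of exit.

Answer: left 0

Derivation:
Step 1: enter (5,7), '@' teleport (5,7)->(4,7), also enter (4,7), move left to (4,6)
Step 2: enter (4,6), '.' pass, move left to (4,5)
Step 3: enter (4,5), '.' pass, move left to (4,4)
Step 4: enter (4,4), '.' pass, move left to (4,3)
Step 5: enter (4,3), '.' pass, move left to (4,2)
Step 6: enter (4,2), '.' pass, move left to (4,1)
Step 7: enter (4,1), '\' deflects left->up, move up to (3,1)
Step 8: enter (3,1), '.' pass, move up to (2,1)
Step 9: enter (2,1), '.' pass, move up to (1,1)
Step 10: enter (1,1), '.' pass, move up to (0,1)
Step 11: enter (0,1), '\' deflects up->left, move left to (0,0)
Step 12: enter (0,0), '.' pass, move left to (0,-1)
Step 13: at (0,-1) — EXIT via left edge, pos 0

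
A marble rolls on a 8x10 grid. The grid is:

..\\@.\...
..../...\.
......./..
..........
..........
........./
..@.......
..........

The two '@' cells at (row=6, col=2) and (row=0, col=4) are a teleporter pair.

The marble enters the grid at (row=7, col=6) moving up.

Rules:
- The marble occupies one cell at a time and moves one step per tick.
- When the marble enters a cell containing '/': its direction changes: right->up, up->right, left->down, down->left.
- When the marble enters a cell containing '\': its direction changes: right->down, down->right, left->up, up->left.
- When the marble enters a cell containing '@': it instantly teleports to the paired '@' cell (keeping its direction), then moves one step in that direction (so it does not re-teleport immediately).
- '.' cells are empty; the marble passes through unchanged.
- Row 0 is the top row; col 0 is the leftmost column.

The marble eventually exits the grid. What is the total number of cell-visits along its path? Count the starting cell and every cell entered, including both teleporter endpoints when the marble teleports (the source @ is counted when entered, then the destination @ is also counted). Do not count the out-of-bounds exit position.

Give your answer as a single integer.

Step 1: enter (7,6), '.' pass, move up to (6,6)
Step 2: enter (6,6), '.' pass, move up to (5,6)
Step 3: enter (5,6), '.' pass, move up to (4,6)
Step 4: enter (4,6), '.' pass, move up to (3,6)
Step 5: enter (3,6), '.' pass, move up to (2,6)
Step 6: enter (2,6), '.' pass, move up to (1,6)
Step 7: enter (1,6), '.' pass, move up to (0,6)
Step 8: enter (0,6), '\' deflects up->left, move left to (0,5)
Step 9: enter (0,5), '.' pass, move left to (0,4)
Step 10: enter (0,4), '@' teleport (0,4)->(6,2), also enter (6,2), move left to (6,1)
Step 11: enter (6,1), '.' pass, move left to (6,0)
Step 12: enter (6,0), '.' pass, move left to (6,-1)
Step 13: at (6,-1) — EXIT via left edge, pos 6
Path length (cell visits): 13

Answer: 13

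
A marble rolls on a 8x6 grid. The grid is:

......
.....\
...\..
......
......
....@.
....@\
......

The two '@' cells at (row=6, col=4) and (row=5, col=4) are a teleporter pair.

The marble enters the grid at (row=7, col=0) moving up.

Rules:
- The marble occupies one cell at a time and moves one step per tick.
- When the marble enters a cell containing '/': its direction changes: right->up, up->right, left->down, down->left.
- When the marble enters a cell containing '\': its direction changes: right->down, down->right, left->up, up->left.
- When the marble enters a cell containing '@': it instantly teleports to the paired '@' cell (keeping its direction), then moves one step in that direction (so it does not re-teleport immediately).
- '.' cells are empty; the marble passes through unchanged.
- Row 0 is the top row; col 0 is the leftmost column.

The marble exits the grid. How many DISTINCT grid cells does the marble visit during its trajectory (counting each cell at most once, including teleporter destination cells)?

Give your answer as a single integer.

Step 1: enter (7,0), '.' pass, move up to (6,0)
Step 2: enter (6,0), '.' pass, move up to (5,0)
Step 3: enter (5,0), '.' pass, move up to (4,0)
Step 4: enter (4,0), '.' pass, move up to (3,0)
Step 5: enter (3,0), '.' pass, move up to (2,0)
Step 6: enter (2,0), '.' pass, move up to (1,0)
Step 7: enter (1,0), '.' pass, move up to (0,0)
Step 8: enter (0,0), '.' pass, move up to (-1,0)
Step 9: at (-1,0) — EXIT via top edge, pos 0
Distinct cells visited: 8 (path length 8)

Answer: 8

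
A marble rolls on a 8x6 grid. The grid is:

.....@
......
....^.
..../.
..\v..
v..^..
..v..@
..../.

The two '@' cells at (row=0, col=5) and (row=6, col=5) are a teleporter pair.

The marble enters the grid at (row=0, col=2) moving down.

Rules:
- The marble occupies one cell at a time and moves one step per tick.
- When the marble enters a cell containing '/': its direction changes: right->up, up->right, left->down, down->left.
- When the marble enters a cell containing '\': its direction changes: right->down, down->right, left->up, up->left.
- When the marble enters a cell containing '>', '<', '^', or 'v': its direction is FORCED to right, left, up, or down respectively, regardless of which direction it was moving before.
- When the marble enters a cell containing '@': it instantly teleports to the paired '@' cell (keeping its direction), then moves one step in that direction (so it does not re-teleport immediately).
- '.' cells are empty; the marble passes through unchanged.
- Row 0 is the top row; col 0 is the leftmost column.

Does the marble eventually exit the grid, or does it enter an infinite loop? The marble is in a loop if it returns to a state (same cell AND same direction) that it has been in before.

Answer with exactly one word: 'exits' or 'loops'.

Answer: loops

Derivation:
Step 1: enter (0,2), '.' pass, move down to (1,2)
Step 2: enter (1,2), '.' pass, move down to (2,2)
Step 3: enter (2,2), '.' pass, move down to (3,2)
Step 4: enter (3,2), '.' pass, move down to (4,2)
Step 5: enter (4,2), '\' deflects down->right, move right to (4,3)
Step 6: enter (4,3), 'v' forces right->down, move down to (5,3)
Step 7: enter (5,3), '^' forces down->up, move up to (4,3)
Step 8: enter (4,3), 'v' forces up->down, move down to (5,3)
Step 9: at (5,3) dir=down — LOOP DETECTED (seen before)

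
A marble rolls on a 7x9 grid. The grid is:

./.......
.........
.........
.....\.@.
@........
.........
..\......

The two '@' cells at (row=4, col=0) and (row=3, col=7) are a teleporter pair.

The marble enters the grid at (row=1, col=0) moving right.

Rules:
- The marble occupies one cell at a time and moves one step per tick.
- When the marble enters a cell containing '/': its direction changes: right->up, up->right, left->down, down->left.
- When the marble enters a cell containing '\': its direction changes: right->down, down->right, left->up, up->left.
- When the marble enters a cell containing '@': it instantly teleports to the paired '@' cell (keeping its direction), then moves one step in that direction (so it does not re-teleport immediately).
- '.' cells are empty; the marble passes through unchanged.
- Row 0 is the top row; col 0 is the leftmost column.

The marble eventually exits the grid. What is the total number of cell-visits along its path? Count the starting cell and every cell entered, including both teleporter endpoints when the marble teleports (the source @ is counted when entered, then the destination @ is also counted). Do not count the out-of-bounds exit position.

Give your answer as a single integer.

Answer: 9

Derivation:
Step 1: enter (1,0), '.' pass, move right to (1,1)
Step 2: enter (1,1), '.' pass, move right to (1,2)
Step 3: enter (1,2), '.' pass, move right to (1,3)
Step 4: enter (1,3), '.' pass, move right to (1,4)
Step 5: enter (1,4), '.' pass, move right to (1,5)
Step 6: enter (1,5), '.' pass, move right to (1,6)
Step 7: enter (1,6), '.' pass, move right to (1,7)
Step 8: enter (1,7), '.' pass, move right to (1,8)
Step 9: enter (1,8), '.' pass, move right to (1,9)
Step 10: at (1,9) — EXIT via right edge, pos 1
Path length (cell visits): 9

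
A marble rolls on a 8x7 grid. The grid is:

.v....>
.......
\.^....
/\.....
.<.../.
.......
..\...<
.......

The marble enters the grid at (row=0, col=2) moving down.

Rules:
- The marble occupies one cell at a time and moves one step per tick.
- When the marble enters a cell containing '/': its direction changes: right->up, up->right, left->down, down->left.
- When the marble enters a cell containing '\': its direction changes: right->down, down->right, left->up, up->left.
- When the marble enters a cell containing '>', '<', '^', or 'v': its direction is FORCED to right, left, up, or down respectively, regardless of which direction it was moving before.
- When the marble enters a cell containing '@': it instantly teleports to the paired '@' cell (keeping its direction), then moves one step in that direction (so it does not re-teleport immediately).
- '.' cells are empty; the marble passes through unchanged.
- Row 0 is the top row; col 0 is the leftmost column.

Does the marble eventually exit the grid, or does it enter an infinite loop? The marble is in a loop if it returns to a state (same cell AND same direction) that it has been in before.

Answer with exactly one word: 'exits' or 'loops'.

Answer: exits

Derivation:
Step 1: enter (0,2), '.' pass, move down to (1,2)
Step 2: enter (1,2), '.' pass, move down to (2,2)
Step 3: enter (2,2), '^' forces down->up, move up to (1,2)
Step 4: enter (1,2), '.' pass, move up to (0,2)
Step 5: enter (0,2), '.' pass, move up to (-1,2)
Step 6: at (-1,2) — EXIT via top edge, pos 2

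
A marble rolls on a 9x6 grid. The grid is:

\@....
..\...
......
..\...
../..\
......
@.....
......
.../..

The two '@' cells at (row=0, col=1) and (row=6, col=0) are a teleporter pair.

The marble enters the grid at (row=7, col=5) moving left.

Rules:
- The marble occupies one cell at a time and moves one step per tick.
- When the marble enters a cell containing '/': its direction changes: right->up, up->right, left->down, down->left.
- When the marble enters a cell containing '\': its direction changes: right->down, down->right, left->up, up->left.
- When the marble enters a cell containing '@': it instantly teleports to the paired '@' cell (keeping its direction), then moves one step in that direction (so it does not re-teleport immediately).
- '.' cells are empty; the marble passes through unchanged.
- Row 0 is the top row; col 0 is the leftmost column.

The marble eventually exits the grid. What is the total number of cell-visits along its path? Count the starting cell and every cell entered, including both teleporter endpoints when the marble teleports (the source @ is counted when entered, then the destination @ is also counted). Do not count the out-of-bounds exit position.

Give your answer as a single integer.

Step 1: enter (7,5), '.' pass, move left to (7,4)
Step 2: enter (7,4), '.' pass, move left to (7,3)
Step 3: enter (7,3), '.' pass, move left to (7,2)
Step 4: enter (7,2), '.' pass, move left to (7,1)
Step 5: enter (7,1), '.' pass, move left to (7,0)
Step 6: enter (7,0), '.' pass, move left to (7,-1)
Step 7: at (7,-1) — EXIT via left edge, pos 7
Path length (cell visits): 6

Answer: 6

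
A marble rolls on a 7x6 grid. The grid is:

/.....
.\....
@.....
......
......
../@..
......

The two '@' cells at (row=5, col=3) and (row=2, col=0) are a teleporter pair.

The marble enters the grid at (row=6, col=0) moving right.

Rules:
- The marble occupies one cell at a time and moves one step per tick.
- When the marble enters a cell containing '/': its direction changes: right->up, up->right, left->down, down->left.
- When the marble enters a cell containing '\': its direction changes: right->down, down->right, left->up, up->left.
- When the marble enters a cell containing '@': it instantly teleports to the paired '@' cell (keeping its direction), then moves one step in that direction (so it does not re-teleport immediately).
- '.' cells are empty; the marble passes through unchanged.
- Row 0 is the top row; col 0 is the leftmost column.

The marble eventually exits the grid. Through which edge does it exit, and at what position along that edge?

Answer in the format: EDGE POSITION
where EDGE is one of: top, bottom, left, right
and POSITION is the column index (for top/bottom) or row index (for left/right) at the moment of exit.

Answer: right 6

Derivation:
Step 1: enter (6,0), '.' pass, move right to (6,1)
Step 2: enter (6,1), '.' pass, move right to (6,2)
Step 3: enter (6,2), '.' pass, move right to (6,3)
Step 4: enter (6,3), '.' pass, move right to (6,4)
Step 5: enter (6,4), '.' pass, move right to (6,5)
Step 6: enter (6,5), '.' pass, move right to (6,6)
Step 7: at (6,6) — EXIT via right edge, pos 6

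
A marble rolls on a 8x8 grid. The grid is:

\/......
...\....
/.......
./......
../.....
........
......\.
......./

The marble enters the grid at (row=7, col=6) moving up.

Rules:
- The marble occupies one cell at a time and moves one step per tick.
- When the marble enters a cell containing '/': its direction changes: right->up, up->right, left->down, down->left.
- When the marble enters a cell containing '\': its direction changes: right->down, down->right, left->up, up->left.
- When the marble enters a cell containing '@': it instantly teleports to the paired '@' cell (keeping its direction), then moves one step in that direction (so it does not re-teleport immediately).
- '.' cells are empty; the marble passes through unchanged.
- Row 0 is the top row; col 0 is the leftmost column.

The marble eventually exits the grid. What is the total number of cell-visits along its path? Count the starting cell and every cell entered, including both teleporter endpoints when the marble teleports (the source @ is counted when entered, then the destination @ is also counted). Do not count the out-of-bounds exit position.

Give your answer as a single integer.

Step 1: enter (7,6), '.' pass, move up to (6,6)
Step 2: enter (6,6), '\' deflects up->left, move left to (6,5)
Step 3: enter (6,5), '.' pass, move left to (6,4)
Step 4: enter (6,4), '.' pass, move left to (6,3)
Step 5: enter (6,3), '.' pass, move left to (6,2)
Step 6: enter (6,2), '.' pass, move left to (6,1)
Step 7: enter (6,1), '.' pass, move left to (6,0)
Step 8: enter (6,0), '.' pass, move left to (6,-1)
Step 9: at (6,-1) — EXIT via left edge, pos 6
Path length (cell visits): 8

Answer: 8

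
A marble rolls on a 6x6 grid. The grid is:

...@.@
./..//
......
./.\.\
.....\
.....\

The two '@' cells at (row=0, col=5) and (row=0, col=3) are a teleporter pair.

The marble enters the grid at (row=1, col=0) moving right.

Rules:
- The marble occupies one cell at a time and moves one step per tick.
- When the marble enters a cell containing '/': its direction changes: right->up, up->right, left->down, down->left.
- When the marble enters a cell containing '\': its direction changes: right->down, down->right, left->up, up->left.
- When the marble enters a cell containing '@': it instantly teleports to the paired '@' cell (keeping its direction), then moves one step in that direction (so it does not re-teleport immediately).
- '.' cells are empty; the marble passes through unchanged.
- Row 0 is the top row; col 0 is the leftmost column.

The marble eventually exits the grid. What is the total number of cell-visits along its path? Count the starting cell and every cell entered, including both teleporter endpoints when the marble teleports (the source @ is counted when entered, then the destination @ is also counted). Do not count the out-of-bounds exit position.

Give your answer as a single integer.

Answer: 3

Derivation:
Step 1: enter (1,0), '.' pass, move right to (1,1)
Step 2: enter (1,1), '/' deflects right->up, move up to (0,1)
Step 3: enter (0,1), '.' pass, move up to (-1,1)
Step 4: at (-1,1) — EXIT via top edge, pos 1
Path length (cell visits): 3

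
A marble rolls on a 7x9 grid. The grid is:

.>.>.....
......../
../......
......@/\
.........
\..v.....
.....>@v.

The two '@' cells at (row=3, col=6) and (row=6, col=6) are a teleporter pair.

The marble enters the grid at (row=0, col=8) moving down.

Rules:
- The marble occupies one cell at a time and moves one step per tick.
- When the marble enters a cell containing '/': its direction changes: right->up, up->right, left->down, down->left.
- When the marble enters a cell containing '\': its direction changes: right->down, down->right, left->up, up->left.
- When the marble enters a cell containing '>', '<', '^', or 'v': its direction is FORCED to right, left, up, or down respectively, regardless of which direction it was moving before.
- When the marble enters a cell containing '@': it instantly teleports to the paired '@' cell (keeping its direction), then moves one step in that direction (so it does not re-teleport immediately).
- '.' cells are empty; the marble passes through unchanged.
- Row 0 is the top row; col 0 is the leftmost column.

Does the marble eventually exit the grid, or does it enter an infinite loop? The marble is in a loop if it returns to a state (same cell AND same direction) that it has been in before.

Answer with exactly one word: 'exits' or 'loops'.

Answer: exits

Derivation:
Step 1: enter (0,8), '.' pass, move down to (1,8)
Step 2: enter (1,8), '/' deflects down->left, move left to (1,7)
Step 3: enter (1,7), '.' pass, move left to (1,6)
Step 4: enter (1,6), '.' pass, move left to (1,5)
Step 5: enter (1,5), '.' pass, move left to (1,4)
Step 6: enter (1,4), '.' pass, move left to (1,3)
Step 7: enter (1,3), '.' pass, move left to (1,2)
Step 8: enter (1,2), '.' pass, move left to (1,1)
Step 9: enter (1,1), '.' pass, move left to (1,0)
Step 10: enter (1,0), '.' pass, move left to (1,-1)
Step 11: at (1,-1) — EXIT via left edge, pos 1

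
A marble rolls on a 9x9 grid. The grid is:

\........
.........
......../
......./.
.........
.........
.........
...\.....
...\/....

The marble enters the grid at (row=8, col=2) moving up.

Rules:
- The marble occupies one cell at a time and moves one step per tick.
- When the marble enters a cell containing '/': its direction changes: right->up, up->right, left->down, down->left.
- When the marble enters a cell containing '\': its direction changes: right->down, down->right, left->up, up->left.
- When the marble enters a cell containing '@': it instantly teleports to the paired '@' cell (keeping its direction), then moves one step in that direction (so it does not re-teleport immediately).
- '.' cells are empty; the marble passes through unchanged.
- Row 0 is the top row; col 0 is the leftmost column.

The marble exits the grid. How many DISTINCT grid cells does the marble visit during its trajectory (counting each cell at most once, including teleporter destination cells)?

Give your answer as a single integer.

Step 1: enter (8,2), '.' pass, move up to (7,2)
Step 2: enter (7,2), '.' pass, move up to (6,2)
Step 3: enter (6,2), '.' pass, move up to (5,2)
Step 4: enter (5,2), '.' pass, move up to (4,2)
Step 5: enter (4,2), '.' pass, move up to (3,2)
Step 6: enter (3,2), '.' pass, move up to (2,2)
Step 7: enter (2,2), '.' pass, move up to (1,2)
Step 8: enter (1,2), '.' pass, move up to (0,2)
Step 9: enter (0,2), '.' pass, move up to (-1,2)
Step 10: at (-1,2) — EXIT via top edge, pos 2
Distinct cells visited: 9 (path length 9)

Answer: 9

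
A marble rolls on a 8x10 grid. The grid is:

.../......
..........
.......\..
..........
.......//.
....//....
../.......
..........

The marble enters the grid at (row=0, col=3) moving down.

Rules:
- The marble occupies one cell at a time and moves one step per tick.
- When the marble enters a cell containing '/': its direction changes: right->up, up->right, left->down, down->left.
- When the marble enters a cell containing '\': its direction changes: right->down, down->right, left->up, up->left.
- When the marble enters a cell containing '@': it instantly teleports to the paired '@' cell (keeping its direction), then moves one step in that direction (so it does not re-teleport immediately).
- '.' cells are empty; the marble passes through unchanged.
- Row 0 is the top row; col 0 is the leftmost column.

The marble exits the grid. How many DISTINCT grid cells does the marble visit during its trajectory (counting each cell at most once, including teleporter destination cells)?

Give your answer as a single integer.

Step 1: enter (0,3), '/' deflects down->left, move left to (0,2)
Step 2: enter (0,2), '.' pass, move left to (0,1)
Step 3: enter (0,1), '.' pass, move left to (0,0)
Step 4: enter (0,0), '.' pass, move left to (0,-1)
Step 5: at (0,-1) — EXIT via left edge, pos 0
Distinct cells visited: 4 (path length 4)

Answer: 4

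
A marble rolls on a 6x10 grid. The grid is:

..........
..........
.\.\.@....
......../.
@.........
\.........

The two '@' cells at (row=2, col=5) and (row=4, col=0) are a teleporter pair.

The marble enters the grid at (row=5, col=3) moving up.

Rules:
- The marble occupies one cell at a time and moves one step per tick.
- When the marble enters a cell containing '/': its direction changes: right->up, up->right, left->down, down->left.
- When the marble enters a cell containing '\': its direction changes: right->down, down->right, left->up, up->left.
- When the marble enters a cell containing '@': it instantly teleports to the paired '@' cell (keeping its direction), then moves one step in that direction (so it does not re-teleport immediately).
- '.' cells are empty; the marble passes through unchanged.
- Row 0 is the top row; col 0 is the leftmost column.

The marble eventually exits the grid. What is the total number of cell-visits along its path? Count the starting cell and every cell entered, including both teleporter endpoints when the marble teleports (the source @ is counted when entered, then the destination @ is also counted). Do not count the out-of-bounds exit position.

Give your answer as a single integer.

Answer: 8

Derivation:
Step 1: enter (5,3), '.' pass, move up to (4,3)
Step 2: enter (4,3), '.' pass, move up to (3,3)
Step 3: enter (3,3), '.' pass, move up to (2,3)
Step 4: enter (2,3), '\' deflects up->left, move left to (2,2)
Step 5: enter (2,2), '.' pass, move left to (2,1)
Step 6: enter (2,1), '\' deflects left->up, move up to (1,1)
Step 7: enter (1,1), '.' pass, move up to (0,1)
Step 8: enter (0,1), '.' pass, move up to (-1,1)
Step 9: at (-1,1) — EXIT via top edge, pos 1
Path length (cell visits): 8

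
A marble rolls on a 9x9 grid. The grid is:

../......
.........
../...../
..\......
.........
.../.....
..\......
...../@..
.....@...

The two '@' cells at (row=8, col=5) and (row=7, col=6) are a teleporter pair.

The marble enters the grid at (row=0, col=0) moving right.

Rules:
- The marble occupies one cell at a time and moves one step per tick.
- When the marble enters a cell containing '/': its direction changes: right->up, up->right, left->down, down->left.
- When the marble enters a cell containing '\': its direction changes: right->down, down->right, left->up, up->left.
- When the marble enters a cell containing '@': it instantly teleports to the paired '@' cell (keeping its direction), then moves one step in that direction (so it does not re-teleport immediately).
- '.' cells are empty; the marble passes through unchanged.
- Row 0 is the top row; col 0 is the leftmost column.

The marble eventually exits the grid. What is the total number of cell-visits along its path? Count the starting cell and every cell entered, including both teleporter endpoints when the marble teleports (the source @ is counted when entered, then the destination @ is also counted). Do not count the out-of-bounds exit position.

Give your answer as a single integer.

Step 1: enter (0,0), '.' pass, move right to (0,1)
Step 2: enter (0,1), '.' pass, move right to (0,2)
Step 3: enter (0,2), '/' deflects right->up, move up to (-1,2)
Step 4: at (-1,2) — EXIT via top edge, pos 2
Path length (cell visits): 3

Answer: 3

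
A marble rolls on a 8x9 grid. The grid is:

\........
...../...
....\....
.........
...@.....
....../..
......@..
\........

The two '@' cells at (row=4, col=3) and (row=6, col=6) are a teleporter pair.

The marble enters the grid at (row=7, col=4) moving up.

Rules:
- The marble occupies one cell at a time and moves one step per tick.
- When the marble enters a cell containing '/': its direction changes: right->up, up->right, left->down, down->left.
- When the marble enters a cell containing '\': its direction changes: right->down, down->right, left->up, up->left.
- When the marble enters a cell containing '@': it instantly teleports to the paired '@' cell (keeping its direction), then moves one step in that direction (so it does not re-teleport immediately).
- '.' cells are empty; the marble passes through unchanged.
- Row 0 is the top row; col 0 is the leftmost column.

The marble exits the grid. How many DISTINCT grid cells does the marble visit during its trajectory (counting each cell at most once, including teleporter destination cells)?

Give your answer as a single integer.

Answer: 10

Derivation:
Step 1: enter (7,4), '.' pass, move up to (6,4)
Step 2: enter (6,4), '.' pass, move up to (5,4)
Step 3: enter (5,4), '.' pass, move up to (4,4)
Step 4: enter (4,4), '.' pass, move up to (3,4)
Step 5: enter (3,4), '.' pass, move up to (2,4)
Step 6: enter (2,4), '\' deflects up->left, move left to (2,3)
Step 7: enter (2,3), '.' pass, move left to (2,2)
Step 8: enter (2,2), '.' pass, move left to (2,1)
Step 9: enter (2,1), '.' pass, move left to (2,0)
Step 10: enter (2,0), '.' pass, move left to (2,-1)
Step 11: at (2,-1) — EXIT via left edge, pos 2
Distinct cells visited: 10 (path length 10)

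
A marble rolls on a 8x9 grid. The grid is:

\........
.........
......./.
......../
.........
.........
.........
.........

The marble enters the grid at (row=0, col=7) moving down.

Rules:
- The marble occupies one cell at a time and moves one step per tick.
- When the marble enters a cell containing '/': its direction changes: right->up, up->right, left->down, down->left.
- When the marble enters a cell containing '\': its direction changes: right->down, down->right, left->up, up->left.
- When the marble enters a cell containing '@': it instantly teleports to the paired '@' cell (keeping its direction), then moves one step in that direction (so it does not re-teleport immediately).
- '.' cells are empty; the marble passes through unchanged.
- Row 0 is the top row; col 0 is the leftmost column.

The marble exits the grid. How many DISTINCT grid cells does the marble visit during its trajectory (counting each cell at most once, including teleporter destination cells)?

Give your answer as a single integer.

Step 1: enter (0,7), '.' pass, move down to (1,7)
Step 2: enter (1,7), '.' pass, move down to (2,7)
Step 3: enter (2,7), '/' deflects down->left, move left to (2,6)
Step 4: enter (2,6), '.' pass, move left to (2,5)
Step 5: enter (2,5), '.' pass, move left to (2,4)
Step 6: enter (2,4), '.' pass, move left to (2,3)
Step 7: enter (2,3), '.' pass, move left to (2,2)
Step 8: enter (2,2), '.' pass, move left to (2,1)
Step 9: enter (2,1), '.' pass, move left to (2,0)
Step 10: enter (2,0), '.' pass, move left to (2,-1)
Step 11: at (2,-1) — EXIT via left edge, pos 2
Distinct cells visited: 10 (path length 10)

Answer: 10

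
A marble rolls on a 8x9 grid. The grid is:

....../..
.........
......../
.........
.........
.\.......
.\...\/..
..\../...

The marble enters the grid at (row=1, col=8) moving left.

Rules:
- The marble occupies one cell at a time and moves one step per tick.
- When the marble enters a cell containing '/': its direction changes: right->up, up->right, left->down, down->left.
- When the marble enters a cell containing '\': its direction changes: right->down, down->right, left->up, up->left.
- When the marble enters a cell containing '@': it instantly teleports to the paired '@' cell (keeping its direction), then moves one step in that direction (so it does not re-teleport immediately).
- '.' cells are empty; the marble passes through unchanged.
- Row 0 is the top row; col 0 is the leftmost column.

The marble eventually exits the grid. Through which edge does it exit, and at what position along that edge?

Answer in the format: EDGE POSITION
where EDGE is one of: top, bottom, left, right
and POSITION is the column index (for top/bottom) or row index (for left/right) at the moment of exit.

Answer: left 1

Derivation:
Step 1: enter (1,8), '.' pass, move left to (1,7)
Step 2: enter (1,7), '.' pass, move left to (1,6)
Step 3: enter (1,6), '.' pass, move left to (1,5)
Step 4: enter (1,5), '.' pass, move left to (1,4)
Step 5: enter (1,4), '.' pass, move left to (1,3)
Step 6: enter (1,3), '.' pass, move left to (1,2)
Step 7: enter (1,2), '.' pass, move left to (1,1)
Step 8: enter (1,1), '.' pass, move left to (1,0)
Step 9: enter (1,0), '.' pass, move left to (1,-1)
Step 10: at (1,-1) — EXIT via left edge, pos 1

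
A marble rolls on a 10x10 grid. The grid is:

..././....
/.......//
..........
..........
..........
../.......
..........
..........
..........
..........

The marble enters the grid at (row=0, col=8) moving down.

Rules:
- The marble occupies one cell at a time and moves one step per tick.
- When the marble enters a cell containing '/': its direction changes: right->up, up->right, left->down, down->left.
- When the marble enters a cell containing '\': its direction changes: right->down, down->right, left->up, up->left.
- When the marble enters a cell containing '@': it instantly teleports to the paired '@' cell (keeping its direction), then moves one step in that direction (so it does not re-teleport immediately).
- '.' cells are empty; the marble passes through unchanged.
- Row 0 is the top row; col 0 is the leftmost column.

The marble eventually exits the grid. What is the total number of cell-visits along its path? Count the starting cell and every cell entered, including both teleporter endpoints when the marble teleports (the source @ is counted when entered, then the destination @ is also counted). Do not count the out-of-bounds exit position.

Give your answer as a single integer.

Step 1: enter (0,8), '.' pass, move down to (1,8)
Step 2: enter (1,8), '/' deflects down->left, move left to (1,7)
Step 3: enter (1,7), '.' pass, move left to (1,6)
Step 4: enter (1,6), '.' pass, move left to (1,5)
Step 5: enter (1,5), '.' pass, move left to (1,4)
Step 6: enter (1,4), '.' pass, move left to (1,3)
Step 7: enter (1,3), '.' pass, move left to (1,2)
Step 8: enter (1,2), '.' pass, move left to (1,1)
Step 9: enter (1,1), '.' pass, move left to (1,0)
Step 10: enter (1,0), '/' deflects left->down, move down to (2,0)
Step 11: enter (2,0), '.' pass, move down to (3,0)
Step 12: enter (3,0), '.' pass, move down to (4,0)
Step 13: enter (4,0), '.' pass, move down to (5,0)
Step 14: enter (5,0), '.' pass, move down to (6,0)
Step 15: enter (6,0), '.' pass, move down to (7,0)
Step 16: enter (7,0), '.' pass, move down to (8,0)
Step 17: enter (8,0), '.' pass, move down to (9,0)
Step 18: enter (9,0), '.' pass, move down to (10,0)
Step 19: at (10,0) — EXIT via bottom edge, pos 0
Path length (cell visits): 18

Answer: 18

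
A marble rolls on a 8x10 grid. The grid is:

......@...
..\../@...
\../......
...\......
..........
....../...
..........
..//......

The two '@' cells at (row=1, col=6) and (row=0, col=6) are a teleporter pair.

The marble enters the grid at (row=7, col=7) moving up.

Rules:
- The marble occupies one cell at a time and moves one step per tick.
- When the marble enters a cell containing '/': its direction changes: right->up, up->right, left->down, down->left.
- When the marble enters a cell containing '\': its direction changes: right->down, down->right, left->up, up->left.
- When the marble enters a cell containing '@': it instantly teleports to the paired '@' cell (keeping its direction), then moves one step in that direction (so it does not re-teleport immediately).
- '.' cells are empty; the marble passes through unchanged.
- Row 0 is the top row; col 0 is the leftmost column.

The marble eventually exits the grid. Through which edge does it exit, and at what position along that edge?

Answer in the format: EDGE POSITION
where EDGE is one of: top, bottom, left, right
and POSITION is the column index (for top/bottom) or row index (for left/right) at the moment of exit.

Answer: top 7

Derivation:
Step 1: enter (7,7), '.' pass, move up to (6,7)
Step 2: enter (6,7), '.' pass, move up to (5,7)
Step 3: enter (5,7), '.' pass, move up to (4,7)
Step 4: enter (4,7), '.' pass, move up to (3,7)
Step 5: enter (3,7), '.' pass, move up to (2,7)
Step 6: enter (2,7), '.' pass, move up to (1,7)
Step 7: enter (1,7), '.' pass, move up to (0,7)
Step 8: enter (0,7), '.' pass, move up to (-1,7)
Step 9: at (-1,7) — EXIT via top edge, pos 7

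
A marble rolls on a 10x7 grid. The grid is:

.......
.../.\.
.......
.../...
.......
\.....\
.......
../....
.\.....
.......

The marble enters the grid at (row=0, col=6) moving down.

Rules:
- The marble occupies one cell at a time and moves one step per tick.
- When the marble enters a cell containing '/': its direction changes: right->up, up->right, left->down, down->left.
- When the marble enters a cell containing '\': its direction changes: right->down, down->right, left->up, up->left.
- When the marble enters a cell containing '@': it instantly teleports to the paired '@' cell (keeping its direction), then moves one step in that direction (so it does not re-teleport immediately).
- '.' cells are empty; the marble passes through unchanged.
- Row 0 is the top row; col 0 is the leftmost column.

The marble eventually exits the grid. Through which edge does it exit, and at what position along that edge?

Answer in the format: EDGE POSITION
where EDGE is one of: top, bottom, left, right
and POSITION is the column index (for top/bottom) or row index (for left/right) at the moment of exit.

Answer: right 5

Derivation:
Step 1: enter (0,6), '.' pass, move down to (1,6)
Step 2: enter (1,6), '.' pass, move down to (2,6)
Step 3: enter (2,6), '.' pass, move down to (3,6)
Step 4: enter (3,6), '.' pass, move down to (4,6)
Step 5: enter (4,6), '.' pass, move down to (5,6)
Step 6: enter (5,6), '\' deflects down->right, move right to (5,7)
Step 7: at (5,7) — EXIT via right edge, pos 5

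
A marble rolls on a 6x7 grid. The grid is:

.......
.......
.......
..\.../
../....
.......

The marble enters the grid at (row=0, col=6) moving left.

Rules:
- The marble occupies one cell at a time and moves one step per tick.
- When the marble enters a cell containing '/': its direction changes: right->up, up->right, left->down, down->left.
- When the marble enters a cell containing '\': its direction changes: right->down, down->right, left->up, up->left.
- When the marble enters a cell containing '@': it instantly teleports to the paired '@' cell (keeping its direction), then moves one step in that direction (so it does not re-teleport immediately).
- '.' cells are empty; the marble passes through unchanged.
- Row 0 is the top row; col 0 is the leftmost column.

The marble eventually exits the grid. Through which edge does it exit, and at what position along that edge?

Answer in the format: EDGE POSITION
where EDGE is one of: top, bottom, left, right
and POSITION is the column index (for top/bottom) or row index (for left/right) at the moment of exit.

Step 1: enter (0,6), '.' pass, move left to (0,5)
Step 2: enter (0,5), '.' pass, move left to (0,4)
Step 3: enter (0,4), '.' pass, move left to (0,3)
Step 4: enter (0,3), '.' pass, move left to (0,2)
Step 5: enter (0,2), '.' pass, move left to (0,1)
Step 6: enter (0,1), '.' pass, move left to (0,0)
Step 7: enter (0,0), '.' pass, move left to (0,-1)
Step 8: at (0,-1) — EXIT via left edge, pos 0

Answer: left 0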